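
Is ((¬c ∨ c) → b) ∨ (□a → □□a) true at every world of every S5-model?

Tableau for the negation ¬(((¬c ∨ c) → b) ∨ (□a → □□a)):
1. ¬(((¬c ∨ c) → b) ∨ (□a → □□a)), 0
2. ¬((¬c ∨ c) → b), 0
3. ¬(□a → □□a), 0
4. ¬c ∨ c, 0
5. ¬b, 0
6. □a, 0
7. ¬□□a, 0
8. a, 0
9. c, 0
10. ¬□a, 1
11. a, 1
12. ¬a, 2
13. a, 2
Accessibility: 0R0, 0R1, 0R2, 1R0, 1R1, 1R2, 2R0, 2R1, 2R2
Branch closes: a and ¬a both at 2.
All branches of the negation close; one closing branch shown above.

Valid in S5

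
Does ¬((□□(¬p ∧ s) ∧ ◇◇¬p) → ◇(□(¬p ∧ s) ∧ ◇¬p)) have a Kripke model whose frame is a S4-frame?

1. ¬((□□(¬p ∧ s) ∧ ◇◇¬p) → ◇(□(¬p ∧ s) ∧ ◇¬p)), 0
2. □□(¬p ∧ s) ∧ ◇◇¬p, 0   [¬→-rule on 1]
3. ¬◇(□(¬p ∧ s) ∧ ◇¬p), 0   [¬→-rule on 1]
4. □□(¬p ∧ s), 0   [∧-rule on 2]
5. ◇◇¬p, 0   [∧-rule on 2]
6. ¬(□(¬p ∧ s) ∧ ◇¬p), 0   [¬◇-rule on 3 via 0R0]
7. □(¬p ∧ s), 0   [□-rule on 4 via 0R0]
8. ¬p ∧ s, 0   [□-rule on 7 via 0R0]
9. ¬p, 0   [∧-rule on 8]
10. s, 0   [∧-rule on 8]
11. ¬□(¬p ∧ s), 0   [¬∧-rule on 6 (branches; this branch)]
12. ◇¬p, 1   [◇-rule on 5: fresh world 1, 0R1]
13. ¬(□(¬p ∧ s) ∧ ◇¬p), 1   [¬◇-rule on 3 via 0R1]
14. □(¬p ∧ s), 1   [□-rule on 4 via 0R1]
15. ¬p ∧ s, 1   [□-rule on 7 via 0R1]
16. ¬p, 1   [∧-rule on 15]
17. s, 1   [∧-rule on 15]
18. ¬□(¬p ∧ s), 1   [¬∧-rule on 13 (branches; this branch)]
19. ¬(¬p ∧ s), 2   [¬□-rule on 11: fresh world 2, 0R2]
20. ¬(□(¬p ∧ s) ∧ ◇¬p), 2   [¬◇-rule on 3 via 0R2]
21. □(¬p ∧ s), 2   [□-rule on 4 via 0R2]
22. ¬p ∧ s, 2   [□-rule on 7 via 0R2]
23. ¬p, 2   [∧-rule on 22]
24. s, 2   [∧-rule on 22]
25. ¬s, 2   [¬∧-rule on 19 (branches; this branch)]
Accessibility: 0R0, 0R1, 0R2, 1R1, 2R2
Branch closes: s and ¬s both at 2.
All branches of the tableau close; one closing branch shown above.

Unsatisfiable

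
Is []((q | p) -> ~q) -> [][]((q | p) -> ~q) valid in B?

Invalid (countermodel exists)

Tableau for the negation ~([]((q | p) -> ~q) -> [][]((q | p) -> ~q)):
1. ~([]((q | p) -> ~q) -> [][]((q | p) -> ~q)), w0
2. []((q | p) -> ~q), w0
3. ~[][]((q | p) -> ~q), w0
4. (q | p) -> ~q, w0
5. ~q, w0
6. ~[]((q | p) -> ~q), w1
7. (q | p) -> ~q, w1
8. ~q, w1
9. ~((q | p) -> ~q), w2
10. q | p, w2
11. q, w2
12. p, w2
Accessibility: w0Rw0, w0Rw1, w1Rw0, w1Rw1, w1Rw2, w2Rw1, w2Rw2
The negation has an open branch (countermodel exists).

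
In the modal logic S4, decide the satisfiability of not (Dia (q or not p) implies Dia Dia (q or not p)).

Unsatisfiable

1. not (Dia (q or not p) implies Dia Dia (q or not p)), u
2. Dia (q or not p), u
3. not Dia Dia (q or not p), u
4. not Dia (q or not p), u
5. not (q or not p), u
6. not q, u
7. p, u
8. q or not p, v
9. not Dia (q or not p), v
10. not (q or not p), v
11. not q, v
12. p, v
13. not p, v
Accessibility: uRu, uRv, vRv
Branch closes: p and not p both at v.
(One branch shown.) All branches close.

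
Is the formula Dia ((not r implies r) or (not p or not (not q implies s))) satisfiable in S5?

Satisfiable

1. Dia ((not r implies r) or (not p or not (not q implies s))), 0
2. (not r implies r) or (not p or not (not q implies s)), 1
3. not p or not (not q implies s), 1
4. not (not q implies s), 1
5. not q, 1
6. not s, 1
Accessibility: 0R0, 0R1, 1R0, 1R1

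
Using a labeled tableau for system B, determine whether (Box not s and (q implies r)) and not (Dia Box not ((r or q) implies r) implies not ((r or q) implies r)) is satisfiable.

1. (Box not s and (q implies r)) and not (Dia Box not ((r or q) implies r) implies not ((r or q) implies r)), u
2. Box not s and (q implies r), u
3. not (Dia Box not ((r or q) implies r) implies not ((r or q) implies r)), u
4. Box not s, u
5. q implies r, u
6. Dia Box not ((r or q) implies r), u
7. (r or q) implies r, u
8. not s, u
9. not q, u
10. not (r or q), u
11. not r, u
12. Box not ((r or q) implies r), v
13. not s, v
14. not ((r or q) implies r), u
15. r or q, u
16. not ((r or q) implies r), v
17. r or q, v
18. not r, v
19. q, u
Accessibility: uRu, uRv, vRu, vRv
Branch closes: q and not q both at u.
All branches of the tableau close; one closing branch shown above.

No, unsatisfiable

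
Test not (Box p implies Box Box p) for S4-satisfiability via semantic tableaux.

1. not (Box p implies Box Box p), w0
2. Box p, w0   [neg-implies-rule on 1]
3. not Box Box p, w0   [neg-implies-rule on 1]
4. p, w0   [Box-rule on 2 via w0Rw0]
5. not Box p, w1   [neg-Box-rule on 3: fresh world w1, w0Rw1]
6. p, w1   [Box-rule on 2 via w0Rw1]
7. not p, w2   [neg-Box-rule on 5: fresh world w2, w1Rw2]
8. p, w2   [Box-rule on 2 via w0Rw2]
Accessibility: w0Rw0, w0Rw1, w0Rw2, w1Rw1, w1Rw2, w2Rw2
Branch closes: p and not p both at w2.
All branches of the tableau close; one closing branch shown above.

No, unsatisfiable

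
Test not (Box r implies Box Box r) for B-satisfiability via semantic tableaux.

1. not (Box r implies Box Box r), w0
2. Box r, w0   [neg-implies-rule on 1]
3. not Box Box r, w0   [neg-implies-rule on 1]
4. r, w0   [Box-rule on 2 via w0Rw0]
5. not Box r, w1   [neg-Box-rule on 3: fresh world w1, w0Rw1]
6. r, w1   [Box-rule on 2 via w0Rw1]
7. not r, w2   [neg-Box-rule on 5: fresh world w2, w1Rw2]
Accessibility: w0Rw0, w0Rw1, w1Rw0, w1Rw1, w1Rw2, w2Rw1, w2Rw2

Satisfiable (open branch found)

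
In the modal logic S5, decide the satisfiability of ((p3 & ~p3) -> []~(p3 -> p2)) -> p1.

Satisfiable

1. ((p3 & ~p3) -> []~(p3 -> p2)) -> p1, 0
2. p1, 0   [->-rule on 1 (branches; this branch)]
Accessibility: 0R0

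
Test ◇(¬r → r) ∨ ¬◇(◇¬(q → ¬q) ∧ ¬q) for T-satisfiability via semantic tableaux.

Yes, satisfiable

1. ◇(¬r → r) ∨ ¬◇(◇¬(q → ¬q) ∧ ¬q), 0
2. ¬◇(◇¬(q → ¬q) ∧ ¬q), 0
3. ¬(◇¬(q → ¬q) ∧ ¬q), 0
4. q, 0
Accessibility: 0R0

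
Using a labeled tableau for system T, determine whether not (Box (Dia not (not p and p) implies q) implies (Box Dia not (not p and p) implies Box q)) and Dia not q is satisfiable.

Unsatisfiable

1. not (Box (Dia not (not p and p) implies q) implies (Box Dia not (not p and p) implies Box q)) and Dia not q, u
2. not (Box (Dia not (not p and p) implies q) implies (Box Dia not (not p and p) implies Box q)), u
3. Dia not q, u
4. Box (Dia not (not p and p) implies q), u
5. not (Box Dia not (not p and p) implies Box q), u
6. Box Dia not (not p and p), u
7. not Box q, u
8. Dia not (not p and p) implies q, u
9. Dia not (not p and p), u
10. q, u
11. not q, v
12. Dia not (not p and p) implies q, v
13. Dia not (not p and p), v
14. not Dia not (not p and p), v
15. not p and p, v
16. not p, v
17. p, v
Accessibility: uRu, uRv, vRv
Branch closes: p and not p both at v.
Every branch closes; the branch above is one of them.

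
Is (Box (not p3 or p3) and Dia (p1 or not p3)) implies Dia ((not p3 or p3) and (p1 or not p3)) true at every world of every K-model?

Tableau for the negation not ((Box (not p3 or p3) and Dia (p1 or not p3)) implies Dia ((not p3 or p3) and (p1 or not p3))):
1. not ((Box (not p3 or p3) and Dia (p1 or not p3)) implies Dia ((not p3 or p3) and (p1 or not p3))), 0
2. Box (not p3 or p3) and Dia (p1 or not p3), 0   [neg-implies-rule on 1]
3. not Dia ((not p3 or p3) and (p1 or not p3)), 0   [neg-implies-rule on 1]
4. Box (not p3 or p3), 0   [and-rule on 2]
5. Dia (p1 or not p3), 0   [and-rule on 2]
6. p1 or not p3, 1   [Dia-rule on 5: fresh world 1, 0R1]
7. not ((not p3 or p3) and (p1 or not p3)), 1   [neg-Dia-rule on 3 via 0R1]
8. not p3 or p3, 1   [Box-rule on 4 via 0R1]
9. not p3, 1   [or-rule on 6 (branches; this branch)]
10. not (p1 or not p3), 1   [neg-and-rule on 7 (branches; this branch)]
11. not p1, 1   [neg-or-rule on 10]
12. p3, 1   [neg-or-rule on 10]
Accessibility: 0R1
Branch closes: p3 and not p3 both at 1.
Every branch of the negation's tableau closes; the branch above is one of them.

Valid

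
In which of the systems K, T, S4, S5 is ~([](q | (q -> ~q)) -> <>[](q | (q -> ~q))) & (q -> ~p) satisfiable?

K

K-tableau for the formula:
1. ~([](q | (q -> ~q)) -> <>[](q | (q -> ~q))) & (q -> ~p), 0
2. ~([](q | (q -> ~q)) -> <>[](q | (q -> ~q))), 0   [&-rule on 1]
3. q -> ~p, 0   [&-rule on 1]
4. [](q | (q -> ~q)), 0   [~->-rule on 2]
5. ~<>[](q | (q -> ~q)), 0   [~->-rule on 2]
6. ~p, 0   [->-rule on 3 (branches; this branch)]
Complete open branch: satisfiable in K.
T-tableau for the formula:
1. ~([](q | (q -> ~q)) -> <>[](q | (q -> ~q))) & (q -> ~p), 0
2. ~([](q | (q -> ~q)) -> <>[](q | (q -> ~q))), 0   [&-rule on 1]
3. q -> ~p, 0   [&-rule on 1]
4. [](q | (q -> ~q)), 0   [~->-rule on 2]
5. ~<>[](q | (q -> ~q)), 0   [~->-rule on 2]
6. q | (q -> ~q), 0   [[]-rule on 4 via 0R0]
7. ~[](q | (q -> ~q)), 0   [~<>-rule on 5 via 0R0]
8. ~p, 0   [->-rule on 3 (branches; this branch)]
9. q -> ~q, 0   [|-rule on 6 (branches; this branch)]
10. ~q, 0   [->-rule on 9 (branches; this branch)]
11. ~(q | (q -> ~q)), 1   [~[]-rule on 7: fresh world 1, 0R1]
12. ~q, 1   [~|-rule on 11]
13. ~(q -> ~q), 1   [~|-rule on 11]
14. q, 1   [~->-rule on 13]
Accessibility: 0R0, 0R1, 1R1
Branch closes: q and ~q both at 1.
Every branch closes (one shown): unsatisfiable in T, hence also in S4, S5 (every S4/S5-frame is a T-frame).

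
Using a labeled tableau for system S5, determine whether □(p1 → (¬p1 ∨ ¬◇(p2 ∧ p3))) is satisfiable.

1. □(p1 → (¬p1 ∨ ¬◇(p2 ∧ p3))), u
2. p1 → (¬p1 ∨ ¬◇(p2 ∧ p3)), u   [□-rule on 1 via uRu]
3. ¬p1 ∨ ¬◇(p2 ∧ p3), u   [→-rule on 2 (branches; this branch)]
4. ¬◇(p2 ∧ p3), u   [∨-rule on 3 (branches; this branch)]
5. ¬(p2 ∧ p3), u   [¬◇-rule on 4 via uRu]
6. ¬p3, u   [¬∧-rule on 5 (branches; this branch)]
Accessibility: uRu

Yes, satisfiable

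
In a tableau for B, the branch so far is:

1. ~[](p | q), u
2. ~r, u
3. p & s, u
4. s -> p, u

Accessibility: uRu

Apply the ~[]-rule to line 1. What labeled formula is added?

a fresh world v with uRv, and ~(p | q) at v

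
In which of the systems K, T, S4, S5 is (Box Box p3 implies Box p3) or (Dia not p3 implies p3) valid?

T, S4, S5

T-tableau for the negation not ((Box Box p3 implies Box p3) or (Dia not p3 implies p3)):
1. not ((Box Box p3 implies Box p3) or (Dia not p3 implies p3)), 0
2. not (Box Box p3 implies Box p3), 0
3. not (Dia not p3 implies p3), 0
4. Box Box p3, 0
5. not Box p3, 0
6. Dia not p3, 0
7. not p3, 0
8. Box p3, 0
9. p3, 0
Accessibility: 0R0
Branch closes: p3 and not p3 both at 0.
Every branch closes (one shown): valid in T, hence also in S4, S5 (every theorem of T is a theorem of S4 and S5).
K-tableau for the negation not ((Box Box p3 implies Box p3) or (Dia not p3 implies p3)):
1. not ((Box Box p3 implies Box p3) or (Dia not p3 implies p3)), 0
2. not (Box Box p3 implies Box p3), 0
3. not (Dia not p3 implies p3), 0
4. Box Box p3, 0
5. not Box p3, 0
6. Dia not p3, 0
7. not p3, 0
8. not p3, 1
9. Box p3, 1
10. not p3, 2
11. Box p3, 2
Accessibility: 0R1, 0R2
Complete open branch: countermodel on a K-frame, so not valid in K.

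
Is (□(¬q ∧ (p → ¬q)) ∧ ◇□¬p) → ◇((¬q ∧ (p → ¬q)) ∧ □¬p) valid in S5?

Valid in S5

Tableau for the negation ¬((□(¬q ∧ (p → ¬q)) ∧ ◇□¬p) → ◇((¬q ∧ (p → ¬q)) ∧ □¬p)):
1. ¬((□(¬q ∧ (p → ¬q)) ∧ ◇□¬p) → ◇((¬q ∧ (p → ¬q)) ∧ □¬p)), u
2. □(¬q ∧ (p → ¬q)) ∧ ◇□¬p, u
3. ¬◇((¬q ∧ (p → ¬q)) ∧ □¬p), u
4. □(¬q ∧ (p → ¬q)), u
5. ◇□¬p, u
6. ¬((¬q ∧ (p → ¬q)) ∧ □¬p), u
7. ¬q ∧ (p → ¬q), u
8. ¬q, u
9. p → ¬q, u
10. ¬□¬p, u
11. □¬p, v
12. ¬((¬q ∧ (p → ¬q)) ∧ □¬p), v
13. ¬q ∧ (p → ¬q), v
14. ¬q, v
15. p → ¬q, v
16. ¬p, u
17. ¬p, v
18. ¬□¬p, v
19. p, w
20. ¬((¬q ∧ (p → ¬q)) ∧ □¬p), w
21. ¬q ∧ (p → ¬q), w
22. ¬q, w
23. p → ¬q, w
24. ¬p, w
Accessibility: uRu, uRv, uRw, vRu, vRv, vRw, wRu, wRv, wRw
Branch closes: p and ¬p both at w.
Every branch of the negation's tableau closes; the branch above is one of them.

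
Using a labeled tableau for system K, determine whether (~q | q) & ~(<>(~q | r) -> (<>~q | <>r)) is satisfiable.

1. (~q | q) & ~(<>(~q | r) -> (<>~q | <>r)), w0
2. ~q | q, w0
3. ~(<>(~q | r) -> (<>~q | <>r)), w0
4. <>(~q | r), w0
5. ~(<>~q | <>r), w0
6. ~<>~q, w0
7. ~<>r, w0
8. q, w0
9. ~q | r, w1
10. q, w1
11. ~r, w1
12. r, w1
Accessibility: w0Rw1
Branch closes: r and ~r both at w1.
(One branch shown.) All branches close.

Unsatisfiable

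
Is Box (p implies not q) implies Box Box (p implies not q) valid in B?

Not valid

Tableau for the negation not (Box (p implies not q) implies Box Box (p implies not q)):
1. not (Box (p implies not q) implies Box Box (p implies not q)), w0
2. Box (p implies not q), w0
3. not Box Box (p implies not q), w0
4. p implies not q, w0
5. not q, w0
6. not Box (p implies not q), w1
7. p implies not q, w1
8. not q, w1
9. not (p implies not q), w2
10. p, w2
11. q, w2
Accessibility: w0Rw0, w0Rw1, w1Rw0, w1Rw1, w1Rw2, w2Rw1, w2Rw2
The negation has an open branch (countermodel exists).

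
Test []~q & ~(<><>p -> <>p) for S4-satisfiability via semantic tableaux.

No, unsatisfiable

1. []~q & ~(<><>p -> <>p), 0
2. []~q, 0
3. ~(<><>p -> <>p), 0
4. <><>p, 0
5. ~<>p, 0
6. ~q, 0
7. ~p, 0
8. <>p, 1
9. ~q, 1
10. ~p, 1
11. p, 2
12. ~q, 2
13. ~p, 2
Accessibility: 0R0, 0R1, 0R2, 1R1, 1R2, 2R2
Branch closes: p and ~p both at 2.
All branches of the tableau close; one closing branch shown above.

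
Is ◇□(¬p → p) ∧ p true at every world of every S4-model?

Tableau for the negation ¬(◇□(¬p → p) ∧ p):
1. ¬(◇□(¬p → p) ∧ p), u
2. ¬p, u
Accessibility: uRu
The negation has an open branch (countermodel exists).

Invalid (countermodel exists)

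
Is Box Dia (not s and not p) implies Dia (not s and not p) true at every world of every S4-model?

Tableau for the negation not (Box Dia (not s and not p) implies Dia (not s and not p)):
1. not (Box Dia (not s and not p) implies Dia (not s and not p)), u
2. Box Dia (not s and not p), u
3. not Dia (not s and not p), u
4. Dia (not s and not p), u
5. not (not s and not p), u
6. p, u
7. not s and not p, v
8. not s, v
9. not p, v
10. Dia (not s and not p), v
11. not (not s and not p), v
12. p, v
Accessibility: uRu, uRv, vRv
Branch closes: p and not p both at v.
Every branch of the negation's tableau closes; the branch above is one of them.

Yes, valid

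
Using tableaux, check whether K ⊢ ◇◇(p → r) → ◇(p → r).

Tableau for the negation ¬(◇◇(p → r) → ◇(p → r)):
1. ¬(◇◇(p → r) → ◇(p → r)), u
2. ◇◇(p → r), u
3. ¬◇(p → r), u
4. ◇(p → r), v
5. ¬(p → r), v
6. p, v
7. ¬r, v
8. p → r, w
9. r, w
Accessibility: uRv, vRw
The negation has an open branch (countermodel exists).

Invalid (countermodel exists)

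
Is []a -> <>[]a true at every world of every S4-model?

Yes, valid

Tableau for the negation ~([]a -> <>[]a):
1. ~([]a -> <>[]a), w0
2. []a, w0   [~->-rule on 1]
3. ~<>[]a, w0   [~->-rule on 1]
4. a, w0   [[]-rule on 2 via w0Rw0]
5. ~[]a, w0   [~<>-rule on 3 via w0Rw0]
6. ~a, w1   [~[]-rule on 5: fresh world w1, w0Rw1]
7. a, w1   [[]-rule on 2 via w0Rw1]
Accessibility: w0Rw0, w0Rw1, w1Rw1
Branch closes: a and ~a both at w1.
Every branch of the negation's tableau closes; the branch above is one of them.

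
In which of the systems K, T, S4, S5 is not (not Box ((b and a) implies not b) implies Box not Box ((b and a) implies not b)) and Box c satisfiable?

S5-tableau for the formula:
1. not (not Box ((b and a) implies not b) implies Box not Box ((b and a) implies not b)) and Box c, w0
2. not (not Box ((b and a) implies not b) implies Box not Box ((b and a) implies not b)), w0
3. Box c, w0
4. not Box ((b and a) implies not b), w0
5. not Box not Box ((b and a) implies not b), w0
6. c, w0
7. not ((b and a) implies not b), w1
8. b and a, w1
9. b, w1
10. a, w1
11. c, w1
12. Box ((b and a) implies not b), w2
13. c, w2
14. (b and a) implies not b, w0
15. (b and a) implies not b, w1
16. (b and a) implies not b, w2
17. not (b and a), w0
18. not (b and a), w1
19. not b, w2
20. not a, w0
21. not a, w1
Accessibility: w0Rw0, w0Rw1, w0Rw2, w1Rw0, w1Rw1, w1Rw2, w2Rw0, w2Rw1, w2Rw2
Branch closes: a and not a both at w1.
Every branch closes (one shown): unsatisfiable in S5.
S4-tableau for the formula:
1. not (not Box ((b and a) implies not b) implies Box not Box ((b and a) implies not b)) and Box c, w0
2. not (not Box ((b and a) implies not b) implies Box not Box ((b and a) implies not b)), w0
3. Box c, w0
4. not Box ((b and a) implies not b), w0
5. not Box not Box ((b and a) implies not b), w0
6. c, w0
7. not ((b and a) implies not b), w1
8. b and a, w1
9. b, w1
10. a, w1
11. c, w1
12. Box ((b and a) implies not b), w2
13. c, w2
14. (b and a) implies not b, w2
15. not b, w2
Accessibility: w0Rw0, w0Rw1, w0Rw2, w1Rw1, w2Rw2
Complete open branch: satisfiable in S4, hence also in K, T (this S4-model is also a K-model and a T-model).

K, T, S4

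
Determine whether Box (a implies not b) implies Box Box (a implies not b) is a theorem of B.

Tableau for the negation not (Box (a implies not b) implies Box Box (a implies not b)):
1. not (Box (a implies not b) implies Box Box (a implies not b)), w0
2. Box (a implies not b), w0
3. not Box Box (a implies not b), w0
4. a implies not b, w0
5. not b, w0
6. not Box (a implies not b), w1
7. a implies not b, w1
8. not b, w1
9. not (a implies not b), w2
10. a, w2
11. b, w2
Accessibility: w0Rw0, w0Rw1, w1Rw0, w1Rw1, w1Rw2, w2Rw1, w2Rw2
The negation has an open branch (countermodel exists).

Invalid (countermodel exists)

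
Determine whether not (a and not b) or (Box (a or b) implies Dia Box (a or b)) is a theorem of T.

Yes, valid

Tableau for the negation not (not (a and not b) or (Box (a or b) implies Dia Box (a or b))):
1. not (not (a and not b) or (Box (a or b) implies Dia Box (a or b))), 0
2. a and not b, 0
3. not (Box (a or b) implies Dia Box (a or b)), 0
4. a, 0
5. not b, 0
6. Box (a or b), 0
7. not Dia Box (a or b), 0
8. a or b, 0
9. not Box (a or b), 0
10. not (a or b), 1
11. not a, 1
12. not b, 1
13. a or b, 1
14. not Box (a or b), 1
15. b, 1
Accessibility: 0R0, 0R1, 1R1
Branch closes: b and not b both at 1.
Every branch of the negation's tableau closes; the branch above is one of them.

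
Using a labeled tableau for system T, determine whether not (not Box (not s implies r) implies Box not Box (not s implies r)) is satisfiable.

Satisfiable

1. not (not Box (not s implies r) implies Box not Box (not s implies r)), u
2. not Box (not s implies r), u
3. not Box not Box (not s implies r), u
4. not (not s implies r), v
5. not s, v
6. not r, v
7. Box (not s implies r), w
8. not s implies r, w
9. r, w
Accessibility: uRu, uRv, uRw, vRv, wRw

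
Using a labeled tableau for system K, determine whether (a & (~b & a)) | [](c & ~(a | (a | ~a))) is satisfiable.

1. (a & (~b & a)) | [](c & ~(a | (a | ~a))), w0
2. [](c & ~(a | (a | ~a))), w0   [|-rule on 1 (branches; this branch)]

Satisfiable (open branch found)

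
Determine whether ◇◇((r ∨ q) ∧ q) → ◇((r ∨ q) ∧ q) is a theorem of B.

Tableau for the negation ¬(◇◇((r ∨ q) ∧ q) → ◇((r ∨ q) ∧ q)):
1. ¬(◇◇((r ∨ q) ∧ q) → ◇((r ∨ q) ∧ q)), u
2. ◇◇((r ∨ q) ∧ q), u
3. ¬◇((r ∨ q) ∧ q), u
4. ¬((r ∨ q) ∧ q), u
5. ¬q, u
6. ◇((r ∨ q) ∧ q), v
7. ¬((r ∨ q) ∧ q), v
8. ¬q, v
9. (r ∨ q) ∧ q, w
10. r ∨ q, w
11. q, w
Accessibility: uRu, uRv, vRu, vRv, vRw, wRv, wRw
The negation has an open branch (countermodel exists).

No, not valid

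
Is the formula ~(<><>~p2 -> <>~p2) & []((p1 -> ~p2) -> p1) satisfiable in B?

1. ~(<><>~p2 -> <>~p2) & []((p1 -> ~p2) -> p1), u
2. ~(<><>~p2 -> <>~p2), u   [&-rule on 1]
3. []((p1 -> ~p2) -> p1), u   [&-rule on 1]
4. <><>~p2, u   [~->-rule on 2]
5. ~<>~p2, u   [~->-rule on 2]
6. (p1 -> ~p2) -> p1, u   [[]-rule on 3 via uRu]
7. p2, u   [~<>-rule on 5 via uRu]
8. p1, u   [->-rule on 6 (branches; this branch)]
9. <>~p2, v   [<>-rule on 4: fresh world v, uRv]
10. (p1 -> ~p2) -> p1, v   [[]-rule on 3 via uRv]
11. p2, v   [~<>-rule on 5 via uRv]
12. p1, v   [->-rule on 10 (branches; this branch)]
13. ~p2, w   [<>-rule on 9: fresh world w, vRw]
Accessibility: uRu, uRv, vRu, vRv, vRw, wRv, wRw

Satisfiable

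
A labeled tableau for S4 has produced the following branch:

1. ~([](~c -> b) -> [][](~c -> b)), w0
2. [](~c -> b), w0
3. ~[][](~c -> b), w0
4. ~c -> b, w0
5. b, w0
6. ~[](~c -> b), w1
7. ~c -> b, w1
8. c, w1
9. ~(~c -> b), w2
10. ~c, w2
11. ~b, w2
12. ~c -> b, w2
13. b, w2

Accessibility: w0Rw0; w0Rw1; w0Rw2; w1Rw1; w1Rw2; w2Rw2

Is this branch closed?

Both b and ~b appear at w2.

Closed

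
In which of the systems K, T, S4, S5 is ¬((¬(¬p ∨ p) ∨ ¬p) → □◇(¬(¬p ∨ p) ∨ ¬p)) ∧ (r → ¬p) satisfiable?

K, T, S4

S5-tableau for the formula:
1. ¬((¬(¬p ∨ p) ∨ ¬p) → □◇(¬(¬p ∨ p) ∨ ¬p)) ∧ (r → ¬p), w0
2. ¬((¬(¬p ∨ p) ∨ ¬p) → □◇(¬(¬p ∨ p) ∨ ¬p)), w0
3. r → ¬p, w0
4. ¬(¬p ∨ p) ∨ ¬p, w0
5. ¬□◇(¬(¬p ∨ p) ∨ ¬p), w0
6. ¬p, w0
7. ¬◇(¬(¬p ∨ p) ∨ ¬p), w1
8. ¬(¬(¬p ∨ p) ∨ ¬p), w0
9. ¬p ∨ p, w0
10. p, w0
Accessibility: w0Rw0, w0Rw1, w1Rw0, w1Rw1
Branch closes: p and ¬p both at w0.
Every branch closes (one shown): unsatisfiable in S5.
S4-tableau for the formula:
1. ¬((¬(¬p ∨ p) ∨ ¬p) → □◇(¬(¬p ∨ p) ∨ ¬p)) ∧ (r → ¬p), w0
2. ¬((¬(¬p ∨ p) ∨ ¬p) → □◇(¬(¬p ∨ p) ∨ ¬p)), w0
3. r → ¬p, w0
4. ¬(¬p ∨ p) ∨ ¬p, w0
5. ¬□◇(¬(¬p ∨ p) ∨ ¬p), w0
6. ¬p, w0
7. ¬◇(¬(¬p ∨ p) ∨ ¬p), w1
8. ¬(¬(¬p ∨ p) ∨ ¬p), w1
9. ¬p ∨ p, w1
10. p, w1
Accessibility: w0Rw0, w0Rw1, w1Rw1
Complete open branch: satisfiable in S4, hence also in K, T (this S4-model is also a K-model and a T-model).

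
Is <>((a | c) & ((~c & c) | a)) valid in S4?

Tableau for the negation ~<>((a | c) & ((~c & c) | a)):
1. ~<>((a | c) & ((~c & c) | a)), w0
2. ~((a | c) & ((~c & c) | a)), w0
3. ~((~c & c) | a), w0
4. ~(~c & c), w0
5. ~a, w0
6. ~c, w0
Accessibility: w0Rw0
The negation has an open branch (countermodel exists).

Not valid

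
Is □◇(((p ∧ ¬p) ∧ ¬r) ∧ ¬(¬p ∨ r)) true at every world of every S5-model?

Tableau for the negation ¬□◇(((p ∧ ¬p) ∧ ¬r) ∧ ¬(¬p ∨ r)):
1. ¬□◇(((p ∧ ¬p) ∧ ¬r) ∧ ¬(¬p ∨ r)), u
2. ¬◇(((p ∧ ¬p) ∧ ¬r) ∧ ¬(¬p ∨ r)), v
3. ¬(((p ∧ ¬p) ∧ ¬r) ∧ ¬(¬p ∨ r)), u
4. ¬(((p ∧ ¬p) ∧ ¬r) ∧ ¬(¬p ∨ r)), v
5. ¬p ∨ r, u
6. ¬p ∨ r, v
7. r, u
8. r, v
Accessibility: uRu, uRv, vRu, vRv
The negation has an open branch (countermodel exists).

No, not valid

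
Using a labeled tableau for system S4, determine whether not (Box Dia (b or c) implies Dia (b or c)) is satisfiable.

1. not (Box Dia (b or c) implies Dia (b or c)), w0
2. Box Dia (b or c), w0   [neg-implies-rule on 1]
3. not Dia (b or c), w0   [neg-implies-rule on 1]
4. Dia (b or c), w0   [Box-rule on 2 via w0Rw0]
5. not (b or c), w0   [neg-Dia-rule on 3 via w0Rw0]
6. not b, w0   [neg-or-rule on 5]
7. not c, w0   [neg-or-rule on 5]
8. b or c, w1   [Dia-rule on 4: fresh world w1, w0Rw1]
9. Dia (b or c), w1   [Box-rule on 2 via w0Rw1]
10. not (b or c), w1   [neg-Dia-rule on 3 via w0Rw1]
11. not b, w1   [neg-or-rule on 10]
12. not c, w1   [neg-or-rule on 10]
13. c, w1   [or-rule on 8 (branches; this branch)]
Accessibility: w0Rw0, w0Rw1, w1Rw1
Branch closes: c and not c both at w1.
Every branch closes; the branch above is one of them.

No, unsatisfiable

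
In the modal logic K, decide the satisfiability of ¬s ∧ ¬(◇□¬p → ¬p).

1. ¬s ∧ ¬(◇□¬p → ¬p), 0
2. ¬s, 0
3. ¬(◇□¬p → ¬p), 0
4. ◇□¬p, 0
5. p, 0
6. □¬p, 1
Accessibility: 0R1

Satisfiable (open branch found)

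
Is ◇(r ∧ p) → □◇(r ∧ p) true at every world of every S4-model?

Invalid (countermodel exists)

Tableau for the negation ¬(◇(r ∧ p) → □◇(r ∧ p)):
1. ¬(◇(r ∧ p) → □◇(r ∧ p)), w0
2. ◇(r ∧ p), w0
3. ¬□◇(r ∧ p), w0
4. r ∧ p, w1
5. r, w1
6. p, w1
7. ¬◇(r ∧ p), w2
8. ¬(r ∧ p), w2
9. ¬p, w2
Accessibility: w0Rw0, w0Rw1, w0Rw2, w1Rw1, w2Rw2
The negation has an open branch (countermodel exists).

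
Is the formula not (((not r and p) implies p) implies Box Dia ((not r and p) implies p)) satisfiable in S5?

Unsatisfiable (every branch closes)

1. not (((not r and p) implies p) implies Box Dia ((not r and p) implies p)), w0
2. (not r and p) implies p, w0
3. not Box Dia ((not r and p) implies p), w0
4. not (not r and p), w0
5. not p, w0
6. not Dia ((not r and p) implies p), w1
7. not ((not r and p) implies p), w0
8. not r and p, w0
9. not r, w0
10. p, w0
Accessibility: w0Rw0, w0Rw1, w1Rw0, w1Rw1
Branch closes: p and not p both at w0.
Every branch closes; the branch above is one of them.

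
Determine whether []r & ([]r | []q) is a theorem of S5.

No, not valid

Tableau for the negation ~([]r & ([]r | []q)):
1. ~([]r & ([]r | []q)), w0
2. ~([]r | []q), w0
3. ~[]r, w0
4. ~[]q, w0
5. ~r, w1
6. ~q, w2
Accessibility: w0Rw0, w0Rw1, w0Rw2, w1Rw0, w1Rw1, w1Rw2, w2Rw0, w2Rw1, w2Rw2
The negation has an open branch (countermodel exists).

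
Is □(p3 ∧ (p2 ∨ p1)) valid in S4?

Not valid

Tableau for the negation ¬□(p3 ∧ (p2 ∨ p1)):
1. ¬□(p3 ∧ (p2 ∨ p1)), u
2. ¬(p3 ∧ (p2 ∨ p1)), v
3. ¬(p2 ∨ p1), v
4. ¬p2, v
5. ¬p1, v
Accessibility: uRu, uRv, vRv
The negation has an open branch (countermodel exists).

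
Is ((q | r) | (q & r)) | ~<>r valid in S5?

Tableau for the negation ~(((q | r) | (q & r)) | ~<>r):
1. ~(((q | r) | (q & r)) | ~<>r), u
2. ~((q | r) | (q & r)), u
3. <>r, u
4. ~(q | r), u
5. ~(q & r), u
6. ~q, u
7. ~r, u
8. r, v
Accessibility: uRu, uRv, vRu, vRv
The negation has an open branch (countermodel exists).

No, not valid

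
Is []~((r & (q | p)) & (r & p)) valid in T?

Tableau for the negation ~[]~((r & (q | p)) & (r & p)):
1. ~[]~((r & (q | p)) & (r & p)), w0
2. (r & (q | p)) & (r & p), w1   [~[]-rule on 1: fresh world w1, w0Rw1]
3. r & (q | p), w1   [&-rule on 2]
4. r & p, w1   [&-rule on 2]
5. r, w1   [&-rule on 3]
6. q | p, w1   [&-rule on 3]
7. p, w1   [&-rule on 4]
Accessibility: w0Rw0, w0Rw1, w1Rw1
The negation has an open branch (countermodel exists).

Invalid (countermodel exists)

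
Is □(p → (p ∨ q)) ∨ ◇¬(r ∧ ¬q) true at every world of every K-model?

Tableau for the negation ¬(□(p → (p ∨ q)) ∨ ◇¬(r ∧ ¬q)):
1. ¬(□(p → (p ∨ q)) ∨ ◇¬(r ∧ ¬q)), w0
2. ¬□(p → (p ∨ q)), w0
3. ¬◇¬(r ∧ ¬q), w0
4. ¬(p → (p ∨ q)), w1
5. p, w1
6. ¬(p ∨ q), w1
7. ¬p, w1
8. ¬q, w1
Accessibility: w0Rw1
Branch closes: p and ¬p both at w1.
All branches of the negation close; one closing branch shown above.

Valid in K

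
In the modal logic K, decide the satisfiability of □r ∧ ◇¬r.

Unsatisfiable (every branch closes)

1. □r ∧ ◇¬r, w0
2. □r, w0
3. ◇¬r, w0
4. ¬r, w1
5. r, w1
Accessibility: w0Rw1
Branch closes: r and ¬r both at w1.
(One branch shown.) All branches close.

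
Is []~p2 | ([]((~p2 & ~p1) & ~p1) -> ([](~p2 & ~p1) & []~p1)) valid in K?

Tableau for the negation ~([]~p2 | ([]((~p2 & ~p1) & ~p1) -> ([](~p2 & ~p1) & []~p1))):
1. ~([]~p2 | ([]((~p2 & ~p1) & ~p1) -> ([](~p2 & ~p1) & []~p1))), u
2. ~[]~p2, u
3. ~([]((~p2 & ~p1) & ~p1) -> ([](~p2 & ~p1) & []~p1)), u
4. []((~p2 & ~p1) & ~p1), u
5. ~([](~p2 & ~p1) & []~p1), u
6. ~[]~p1, u
7. p2, v
8. (~p2 & ~p1) & ~p1, v
9. ~p2 & ~p1, v
10. ~p1, v
11. ~p2, v
Accessibility: uRv
Branch closes: p2 and ~p2 both at v.
Every branch of the negation's tableau closes; the branch above is one of them.

Yes, valid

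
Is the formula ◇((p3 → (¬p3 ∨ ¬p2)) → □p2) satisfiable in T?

Satisfiable (open branch found)

1. ◇((p3 → (¬p3 ∨ ¬p2)) → □p2), u
2. (p3 → (¬p3 ∨ ¬p2)) → □p2, v   [◇-rule on 1: fresh world v, uRv]
3. □p2, v   [→-rule on 2 (branches; this branch)]
4. p2, v   [□-rule on 3 via vRv]
Accessibility: uRu, uRv, vRv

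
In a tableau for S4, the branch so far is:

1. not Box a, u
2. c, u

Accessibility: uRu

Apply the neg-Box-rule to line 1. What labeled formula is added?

a fresh world v with uRv, and not a at v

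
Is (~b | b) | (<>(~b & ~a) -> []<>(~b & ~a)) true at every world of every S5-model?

Tableau for the negation ~((~b | b) | (<>(~b & ~a) -> []<>(~b & ~a))):
1. ~((~b | b) | (<>(~b & ~a) -> []<>(~b & ~a))), u
2. ~(~b | b), u
3. ~(<>(~b & ~a) -> []<>(~b & ~a)), u
4. b, u
5. ~b, u
Accessibility: uRu
Branch closes: b and ~b both at u.
All branches of the negation close; one closing branch shown above.

Valid in S5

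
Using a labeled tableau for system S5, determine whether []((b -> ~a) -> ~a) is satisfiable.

Satisfiable (open branch found)

1. []((b -> ~a) -> ~a), 0
2. (b -> ~a) -> ~a, 0   [[]-rule on 1 via 0R0]
3. ~a, 0   [->-rule on 2 (branches; this branch)]
Accessibility: 0R0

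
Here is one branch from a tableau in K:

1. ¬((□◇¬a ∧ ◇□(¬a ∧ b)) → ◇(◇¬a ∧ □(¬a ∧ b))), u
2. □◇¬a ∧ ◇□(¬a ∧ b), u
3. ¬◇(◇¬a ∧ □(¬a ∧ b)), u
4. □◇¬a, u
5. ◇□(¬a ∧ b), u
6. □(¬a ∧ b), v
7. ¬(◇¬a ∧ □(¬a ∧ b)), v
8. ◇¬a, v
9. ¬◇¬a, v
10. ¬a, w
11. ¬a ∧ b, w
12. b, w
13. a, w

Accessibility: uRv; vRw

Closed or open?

Both a and ¬a appear at w.

Closed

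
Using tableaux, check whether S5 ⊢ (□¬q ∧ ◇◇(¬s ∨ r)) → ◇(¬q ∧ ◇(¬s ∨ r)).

Tableau for the negation ¬((□¬q ∧ ◇◇(¬s ∨ r)) → ◇(¬q ∧ ◇(¬s ∨ r))):
1. ¬((□¬q ∧ ◇◇(¬s ∨ r)) → ◇(¬q ∧ ◇(¬s ∨ r))), 0
2. □¬q ∧ ◇◇(¬s ∨ r), 0
3. ¬◇(¬q ∧ ◇(¬s ∨ r)), 0
4. □¬q, 0
5. ◇◇(¬s ∨ r), 0
6. ¬(¬q ∧ ◇(¬s ∨ r)), 0
7. ¬q, 0
8. ¬◇(¬s ∨ r), 0
9. ¬(¬s ∨ r), 0
10. s, 0
11. ¬r, 0
12. ◇(¬s ∨ r), 1
13. ¬(¬q ∧ ◇(¬s ∨ r)), 1
14. ¬q, 1
15. ¬(¬s ∨ r), 1
16. s, 1
17. ¬r, 1
18. ¬◇(¬s ∨ r), 1
19. ¬s ∨ r, 2
20. ¬(¬q ∧ ◇(¬s ∨ r)), 2
21. ¬q, 2
22. ¬(¬s ∨ r), 2
23. s, 2
24. ¬r, 2
25. r, 2
Accessibility: 0R0, 0R1, 0R2, 1R0, 1R1, 1R2, 2R0, 2R1, 2R2
Branch closes: r and ¬r both at 2.
Every branch of the negation's tableau closes; the branch above is one of them.

Valid in S5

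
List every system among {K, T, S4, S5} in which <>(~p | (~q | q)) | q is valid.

T, S4, S5

K-tableau for the negation ~(<>(~p | (~q | q)) | q):
1. ~(<>(~p | (~q | q)) | q), 0
2. ~<>(~p | (~q | q)), 0
3. ~q, 0
Complete open branch: countermodel on a K-frame, so not valid in K.
T-tableau for the negation ~(<>(~p | (~q | q)) | q):
1. ~(<>(~p | (~q | q)) | q), 0
2. ~<>(~p | (~q | q)), 0
3. ~q, 0
4. ~(~p | (~q | q)), 0
5. p, 0
6. ~(~q | q), 0
7. q, 0
Accessibility: 0R0
Branch closes: q and ~q both at 0.
Every branch closes (one shown): valid in T, hence also in S4, S5 (every theorem of T is a theorem of S4 and S5).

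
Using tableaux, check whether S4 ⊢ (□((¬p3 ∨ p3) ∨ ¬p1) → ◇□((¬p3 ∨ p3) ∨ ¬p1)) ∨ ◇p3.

Valid in S4

Tableau for the negation ¬((□((¬p3 ∨ p3) ∨ ¬p1) → ◇□((¬p3 ∨ p3) ∨ ¬p1)) ∨ ◇p3):
1. ¬((□((¬p3 ∨ p3) ∨ ¬p1) → ◇□((¬p3 ∨ p3) ∨ ¬p1)) ∨ ◇p3), u
2. ¬(□((¬p3 ∨ p3) ∨ ¬p1) → ◇□((¬p3 ∨ p3) ∨ ¬p1)), u
3. ¬◇p3, u
4. □((¬p3 ∨ p3) ∨ ¬p1), u
5. ¬◇□((¬p3 ∨ p3) ∨ ¬p1), u
6. ¬p3, u
7. (¬p3 ∨ p3) ∨ ¬p1, u
8. ¬□((¬p3 ∨ p3) ∨ ¬p1), u
9. ¬p3 ∨ p3, u
10. ¬((¬p3 ∨ p3) ∨ ¬p1), v
11. ¬(¬p3 ∨ p3), v
12. p1, v
13. p3, v
14. ¬p3, v
Accessibility: uRu, uRv, vRv
Branch closes: p3 and ¬p3 both at v.
All branches of the negation close; one closing branch shown above.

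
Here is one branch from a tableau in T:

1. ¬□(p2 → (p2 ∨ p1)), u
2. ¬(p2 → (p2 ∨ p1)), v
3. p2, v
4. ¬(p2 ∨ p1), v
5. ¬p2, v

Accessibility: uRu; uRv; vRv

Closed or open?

Yes, closed

Both p2 and ¬p2 appear at v.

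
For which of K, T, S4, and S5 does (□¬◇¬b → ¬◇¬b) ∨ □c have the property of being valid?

T, S4, S5

T-tableau for the negation ¬((□¬◇¬b → ¬◇¬b) ∨ □c):
1. ¬((□¬◇¬b → ¬◇¬b) ∨ □c), u
2. ¬(□¬◇¬b → ¬◇¬b), u
3. ¬□c, u
4. □¬◇¬b, u
5. ◇¬b, u
6. ¬◇¬b, u
7. b, u
8. ¬c, v
9. ¬◇¬b, v
10. b, v
11. ¬b, w
12. ¬◇¬b, w
13. b, w
Accessibility: uRu, uRv, uRw, vRv, wRw
Branch closes: b and ¬b both at w.
Every branch closes (one shown): valid in T, hence also in S4, S5 (every theorem of T is a theorem of S4 and S5).
K-tableau for the negation ¬((□¬◇¬b → ¬◇¬b) ∨ □c):
1. ¬((□¬◇¬b → ¬◇¬b) ∨ □c), u
2. ¬(□¬◇¬b → ¬◇¬b), u
3. ¬□c, u
4. □¬◇¬b, u
5. ◇¬b, u
6. ¬c, v
7. ¬◇¬b, v
8. ¬b, w
9. ¬◇¬b, w
Accessibility: uRv, uRw
Complete open branch: countermodel on a K-frame, so not valid in K.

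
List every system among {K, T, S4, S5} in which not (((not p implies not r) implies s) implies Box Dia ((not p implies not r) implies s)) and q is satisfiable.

S4-tableau for the formula:
1. not (((not p implies not r) implies s) implies Box Dia ((not p implies not r) implies s)) and q, w0
2. not (((not p implies not r) implies s) implies Box Dia ((not p implies not r) implies s)), w0
3. q, w0
4. (not p implies not r) implies s, w0
5. not Box Dia ((not p implies not r) implies s), w0
6. s, w0
7. not Dia ((not p implies not r) implies s), w1
8. not ((not p implies not r) implies s), w1
9. not p implies not r, w1
10. not s, w1
11. not r, w1
Accessibility: w0Rw0, w0Rw1, w1Rw1
Complete open branch: satisfiable in S4, hence also in K, T (this S4-model is also a K-model and a T-model).
S5-tableau for the formula:
1. not (((not p implies not r) implies s) implies Box Dia ((not p implies not r) implies s)) and q, w0
2. not (((not p implies not r) implies s) implies Box Dia ((not p implies not r) implies s)), w0
3. q, w0
4. (not p implies not r) implies s, w0
5. not Box Dia ((not p implies not r) implies s), w0
6. not (not p implies not r), w0
7. not p, w0
8. r, w0
9. not Dia ((not p implies not r) implies s), w1
10. not ((not p implies not r) implies s), w0
11. not p implies not r, w0
12. not s, w0
13. not ((not p implies not r) implies s), w1
14. not p implies not r, w1
15. not s, w1
16. not r, w0
Accessibility: w0Rw0, w0Rw1, w1Rw0, w1Rw1
Branch closes: r and not r both at w0.
Every branch closes (one shown): unsatisfiable in S5.

K, T, S4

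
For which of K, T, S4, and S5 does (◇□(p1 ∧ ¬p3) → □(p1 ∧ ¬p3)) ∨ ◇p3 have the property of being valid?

S4-tableau for the negation ¬((◇□(p1 ∧ ¬p3) → □(p1 ∧ ¬p3)) ∨ ◇p3):
1. ¬((◇□(p1 ∧ ¬p3) → □(p1 ∧ ¬p3)) ∨ ◇p3), u
2. ¬(◇□(p1 ∧ ¬p3) → □(p1 ∧ ¬p3)), u
3. ¬◇p3, u
4. ◇□(p1 ∧ ¬p3), u
5. ¬□(p1 ∧ ¬p3), u
6. ¬p3, u
7. □(p1 ∧ ¬p3), v
8. ¬p3, v
9. p1 ∧ ¬p3, v
10. p1, v
11. ¬(p1 ∧ ¬p3), w
12. ¬p3, w
13. ¬p1, w
Accessibility: uRu, uRv, uRw, vRv, wRw
Complete open branch: countermodel on an S4-frame, so not valid in S4, nor in K, T (the same frame is also a K-frame and a T-frame).
S5-tableau for the negation ¬((◇□(p1 ∧ ¬p3) → □(p1 ∧ ¬p3)) ∨ ◇p3):
1. ¬((◇□(p1 ∧ ¬p3) → □(p1 ∧ ¬p3)) ∨ ◇p3), u
2. ¬(◇□(p1 ∧ ¬p3) → □(p1 ∧ ¬p3)), u
3. ¬◇p3, u
4. ◇□(p1 ∧ ¬p3), u
5. ¬□(p1 ∧ ¬p3), u
6. ¬p3, u
7. □(p1 ∧ ¬p3), v
8. ¬p3, v
9. p1 ∧ ¬p3, u
10. p1, u
11. p1 ∧ ¬p3, v
12. p1, v
13. ¬(p1 ∧ ¬p3), w
14. ¬p3, w
15. p1 ∧ ¬p3, w
16. p1, w
17. p3, w
Accessibility: uRu, uRv, uRw, vRu, vRv, vRw, wRu, wRv, wRw
Branch closes: p3 and ¬p3 both at w.
Every branch closes (one shown): valid in S5.

S5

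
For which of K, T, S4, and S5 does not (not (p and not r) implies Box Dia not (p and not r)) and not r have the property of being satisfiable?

K, T, S4

S4-tableau for the formula:
1. not (not (p and not r) implies Box Dia not (p and not r)) and not r, 0
2. not (not (p and not r) implies Box Dia not (p and not r)), 0
3. not r, 0
4. not (p and not r), 0
5. not Box Dia not (p and not r), 0
6. not p, 0
7. not Dia not (p and not r), 1
8. p and not r, 1
9. p, 1
10. not r, 1
Accessibility: 0R0, 0R1, 1R1
Complete open branch: satisfiable in S4, hence also in K, T (this S4-model is also a K-model and a T-model).
S5-tableau for the formula:
1. not (not (p and not r) implies Box Dia not (p and not r)) and not r, 0
2. not (not (p and not r) implies Box Dia not (p and not r)), 0
3. not r, 0
4. not (p and not r), 0
5. not Box Dia not (p and not r), 0
6. not p, 0
7. not Dia not (p and not r), 1
8. p and not r, 0
9. p, 0
Accessibility: 0R0, 0R1, 1R0, 1R1
Branch closes: p and not p both at 0.
Every branch closes (one shown): unsatisfiable in S5.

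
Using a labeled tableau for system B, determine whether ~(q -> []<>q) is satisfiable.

No, unsatisfiable

1. ~(q -> []<>q), 0
2. q, 0
3. ~[]<>q, 0
4. ~<>q, 1
5. ~q, 0
Accessibility: 0R0, 0R1, 1R0, 1R1
Branch closes: q and ~q both at 0.
(One branch shown.) All branches close.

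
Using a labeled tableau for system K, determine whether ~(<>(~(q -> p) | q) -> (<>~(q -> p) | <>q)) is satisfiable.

Unsatisfiable (every branch closes)

1. ~(<>(~(q -> p) | q) -> (<>~(q -> p) | <>q)), w0
2. <>(~(q -> p) | q), w0   [~->-rule on 1]
3. ~(<>~(q -> p) | <>q), w0   [~->-rule on 1]
4. ~<>~(q -> p), w0   [~|-rule on 3]
5. ~<>q, w0   [~|-rule on 3]
6. ~(q -> p) | q, w1   [<>-rule on 2: fresh world w1, w0Rw1]
7. q -> p, w1   [~<>-rule on 4 via w0Rw1]
8. ~q, w1   [~<>-rule on 5 via w0Rw1]
9. ~(q -> p), w1   [|-rule on 6 (branches; this branch)]
10. q, w1   [~->-rule on 9]
11. ~p, w1   [~->-rule on 9]
Accessibility: w0Rw1
Branch closes: q and ~q both at w1.
All branches of the tableau close; one closing branch shown above.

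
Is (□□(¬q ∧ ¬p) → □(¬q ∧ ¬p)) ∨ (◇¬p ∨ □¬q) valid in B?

Valid in B

Tableau for the negation ¬((□□(¬q ∧ ¬p) → □(¬q ∧ ¬p)) ∨ (◇¬p ∨ □¬q)):
1. ¬((□□(¬q ∧ ¬p) → □(¬q ∧ ¬p)) ∨ (◇¬p ∨ □¬q)), u
2. ¬(□□(¬q ∧ ¬p) → □(¬q ∧ ¬p)), u
3. ¬(◇¬p ∨ □¬q), u
4. □□(¬q ∧ ¬p), u
5. ¬□(¬q ∧ ¬p), u
6. ¬◇¬p, u
7. ¬□¬q, u
8. □(¬q ∧ ¬p), u
9. p, u
10. ¬q ∧ ¬p, u
11. ¬q, u
12. ¬p, u
Accessibility: uRu
Branch closes: p and ¬p both at u.
All branches of the negation close; one closing branch shown above.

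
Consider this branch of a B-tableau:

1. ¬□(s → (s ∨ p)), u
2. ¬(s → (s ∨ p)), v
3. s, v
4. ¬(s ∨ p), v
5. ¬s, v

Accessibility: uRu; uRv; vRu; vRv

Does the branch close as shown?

Yes, closed

Both s and ¬s appear at v.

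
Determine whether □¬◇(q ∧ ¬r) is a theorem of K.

Tableau for the negation ¬□¬◇(q ∧ ¬r):
1. ¬□¬◇(q ∧ ¬r), 0
2. ◇(q ∧ ¬r), 1
3. q ∧ ¬r, 2
4. q, 2
5. ¬r, 2
Accessibility: 0R1, 1R2
The negation has an open branch (countermodel exists).

No, not valid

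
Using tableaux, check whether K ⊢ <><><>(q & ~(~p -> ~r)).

Tableau for the negation ~<><><>(q & ~(~p -> ~r)):
1. ~<><><>(q & ~(~p -> ~r)), w0
The negation has an open branch (countermodel exists).

Not valid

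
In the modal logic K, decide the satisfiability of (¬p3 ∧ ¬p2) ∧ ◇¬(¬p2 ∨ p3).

Yes, satisfiable

1. (¬p3 ∧ ¬p2) ∧ ◇¬(¬p2 ∨ p3), w0
2. ¬p3 ∧ ¬p2, w0
3. ◇¬(¬p2 ∨ p3), w0
4. ¬p3, w0
5. ¬p2, w0
6. ¬(¬p2 ∨ p3), w1
7. p2, w1
8. ¬p3, w1
Accessibility: w0Rw1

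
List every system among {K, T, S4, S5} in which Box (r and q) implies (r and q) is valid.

T-tableau for the negation not (Box (r and q) implies (r and q)):
1. not (Box (r and q) implies (r and q)), u
2. Box (r and q), u
3. not (r and q), u
4. r and q, u
5. r, u
6. q, u
7. not q, u
Accessibility: uRu
Branch closes: q and not q both at u.
Every branch closes (one shown): valid in T, hence also in S4, S5 (every theorem of T is a theorem of S4 and S5).
K-tableau for the negation not (Box (r and q) implies (r and q)):
1. not (Box (r and q) implies (r and q)), u
2. Box (r and q), u
3. not (r and q), u
4. not q, u
Complete open branch: countermodel on a K-frame, so not valid in K.

T, S4, S5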